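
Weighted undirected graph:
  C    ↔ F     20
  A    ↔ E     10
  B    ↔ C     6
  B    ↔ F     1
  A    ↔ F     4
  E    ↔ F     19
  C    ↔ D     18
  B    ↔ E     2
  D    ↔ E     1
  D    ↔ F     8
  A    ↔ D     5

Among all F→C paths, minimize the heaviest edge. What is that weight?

6

Some routes from F to C:
F -> A -> E -> B -> C: max(4, 10, 2, 6) = 10
F -> D -> A -> E -> B -> C: max(8, 5, 10, 2, 6) = 10
F -> A -> D -> E -> B -> C: max(4, 5, 1, 2, 6) = 6
F -> B -> C: max(1, 6) = 6
F -> D -> E -> B -> C: max(8, 1, 2, 6) = 8
Best route has worst link 6.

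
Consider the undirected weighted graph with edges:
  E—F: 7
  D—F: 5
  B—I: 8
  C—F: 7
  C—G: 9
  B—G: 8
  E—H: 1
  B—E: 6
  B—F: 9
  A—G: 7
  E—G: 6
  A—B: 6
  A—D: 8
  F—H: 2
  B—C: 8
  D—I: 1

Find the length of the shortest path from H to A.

Comparing a few candidate routes:
H → F → D → A: 2 + 5 + 8 = 15
H → E → B → A: 1 + 6 + 6 = 13
H → E → G → A: 1 + 6 + 7 = 14
Shortest: 13.

13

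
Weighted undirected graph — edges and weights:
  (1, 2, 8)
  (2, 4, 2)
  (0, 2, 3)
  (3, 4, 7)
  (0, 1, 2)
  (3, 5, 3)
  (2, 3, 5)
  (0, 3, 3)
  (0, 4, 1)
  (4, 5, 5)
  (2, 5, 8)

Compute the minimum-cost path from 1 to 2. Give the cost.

5

Comparing a few candidate routes:
1→0→4→2: 2 + 1 + 2 = 5
1→0→2: 2 + 3 = 5
1→2: 8
1→0→3→2: 2 + 3 + 5 = 10
Shortest: 5.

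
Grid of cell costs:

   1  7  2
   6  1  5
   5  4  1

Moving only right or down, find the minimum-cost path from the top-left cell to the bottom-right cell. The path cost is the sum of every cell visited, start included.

13

One optimal route is r0c0 → r1c0 → r1c1 → r2c1 → r2c2.
Its cost is 1 + 6 + 1 + 4 + 1 = 13.
For comparison, the top-then-right route costs 16.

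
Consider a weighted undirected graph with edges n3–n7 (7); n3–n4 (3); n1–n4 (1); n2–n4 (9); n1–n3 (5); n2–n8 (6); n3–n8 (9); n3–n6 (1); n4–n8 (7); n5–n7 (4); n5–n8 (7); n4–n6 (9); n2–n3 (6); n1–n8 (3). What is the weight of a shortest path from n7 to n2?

Checking several routes:
n7 - n5 - n8 - n2: 4 + 7 + 6 = 17
n7 - n3 - n2: 7 + 6 = 13
n7 - n3 - n4 - n2: 7 + 3 + 9 = 19
n7 - n3 - n4 - n1 - n8 - n2: 7 + 3 + 1 + 3 + 6 = 20
n7 - n3 - n1 - n8 - n2: 7 + 5 + 3 + 6 = 21
Shortest: 13.

13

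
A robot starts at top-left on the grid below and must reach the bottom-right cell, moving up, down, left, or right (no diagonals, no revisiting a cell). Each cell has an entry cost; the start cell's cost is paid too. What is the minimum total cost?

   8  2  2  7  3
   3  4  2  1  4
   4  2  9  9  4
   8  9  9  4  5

Path (0,0) (0,1) (0,2) (1,2) (1,3) (1,4) (2,4) (3,4): 8 + 2 + 2 + 2 + 1 + 4 + 4 + 5 = 28.

28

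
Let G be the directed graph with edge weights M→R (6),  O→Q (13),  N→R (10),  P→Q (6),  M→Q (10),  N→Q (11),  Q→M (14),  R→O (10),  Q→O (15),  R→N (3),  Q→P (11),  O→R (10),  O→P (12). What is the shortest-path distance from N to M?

Routes from N to M:
N -> R -> O -> P -> Q -> M: 10 + 10 + 12 + 6 + 14 = 52
N -> R -> O -> Q -> M: 10 + 10 + 13 + 14 = 47
N -> Q -> M: 11 + 14 = 25
Best route has total 25.

25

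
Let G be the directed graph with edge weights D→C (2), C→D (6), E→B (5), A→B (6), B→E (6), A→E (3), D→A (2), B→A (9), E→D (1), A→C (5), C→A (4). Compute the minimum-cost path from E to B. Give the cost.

5

Paths from E to B:
E→D→A→B: 1 + 2 + 6 = 9
E→D→C→A→B: 1 + 2 + 4 + 6 = 13
E→B: 5
The minimum is 5.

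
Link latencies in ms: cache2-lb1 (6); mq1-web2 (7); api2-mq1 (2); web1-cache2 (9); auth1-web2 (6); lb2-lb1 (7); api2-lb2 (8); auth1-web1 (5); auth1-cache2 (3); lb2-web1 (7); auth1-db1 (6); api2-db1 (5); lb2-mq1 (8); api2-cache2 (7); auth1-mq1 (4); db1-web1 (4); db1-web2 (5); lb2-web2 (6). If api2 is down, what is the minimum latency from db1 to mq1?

10

A few of the db1→mq1 routes:
db1 -> web1 -> auth1 -> mq1: 4 + 5 + 4 = 13
db1 -> web2 -> auth1 -> mq1: 5 + 6 + 4 = 15
db1 -> auth1 -> mq1: 6 + 4 = 10
db1 -> web2 -> mq1: 5 + 7 = 12
Shortest: 10 ms.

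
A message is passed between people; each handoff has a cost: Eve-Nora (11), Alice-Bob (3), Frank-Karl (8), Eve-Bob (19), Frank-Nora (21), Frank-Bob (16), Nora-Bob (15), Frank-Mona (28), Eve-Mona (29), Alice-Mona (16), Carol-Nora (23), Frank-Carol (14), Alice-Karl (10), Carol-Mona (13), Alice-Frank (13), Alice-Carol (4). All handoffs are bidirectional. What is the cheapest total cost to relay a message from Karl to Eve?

Some routes from Karl to Eve:
Karl→Alice→Bob→Eve: 10 + 3 + 19 = 32
Karl→Frank→Alice→Bob→Eve: 8 + 13 + 3 + 19 = 43
Karl→Frank→Nora→Eve: 8 + 21 + 11 = 40
Karl→Alice→Bob→Nora→Eve: 10 + 3 + 15 + 11 = 39
Best route has total 32.

32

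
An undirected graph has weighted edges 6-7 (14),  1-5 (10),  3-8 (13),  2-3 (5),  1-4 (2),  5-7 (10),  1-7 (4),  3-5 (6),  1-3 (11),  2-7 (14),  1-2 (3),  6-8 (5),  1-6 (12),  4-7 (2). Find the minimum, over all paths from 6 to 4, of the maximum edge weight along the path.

12

Comparing a few candidate routes:
6 -> 1 -> 5 -> 7 -> 4: max(12, 10, 10, 2) = 12
6 -> 1 -> 4: max(12, 2) = 12
6 -> 1 -> 2 -> 3 -> 5 -> 7 -> 4: max(12, 3, 5, 6, 10, 2) = 12
6 -> 1 -> 3 -> 5 -> 7 -> 4: max(12, 11, 6, 10, 2) = 12
6 -> 1 -> 7 -> 4: max(12, 4, 2) = 12
6 -> 8 -> 3 -> 1 -> 7 -> 4: max(5, 13, 11, 4, 2) = 13
The minimum achievable maximum is 12.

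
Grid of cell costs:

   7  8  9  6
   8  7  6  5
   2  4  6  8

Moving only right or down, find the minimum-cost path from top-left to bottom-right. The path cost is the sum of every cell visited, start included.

35

One optimal route is r0c0→r1c0→r2c0→r2c1→r2c2→r2c3.
Its cost is 7 + 8 + 2 + 4 + 6 + 8 = 35.
For comparison, the top-then-right route costs 43.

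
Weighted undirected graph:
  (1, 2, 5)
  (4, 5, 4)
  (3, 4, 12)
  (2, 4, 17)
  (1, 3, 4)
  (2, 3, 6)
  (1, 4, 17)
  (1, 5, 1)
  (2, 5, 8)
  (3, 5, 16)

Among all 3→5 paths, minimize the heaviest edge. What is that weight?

4

Some routes from 3 to 5:
3 -> 1 -> 5: max(4, 1) = 4
3 -> 2 -> 5: max(6, 8) = 8
3 -> 2 -> 1 -> 5: max(6, 5, 1) = 6
Smallest bottleneck: 4.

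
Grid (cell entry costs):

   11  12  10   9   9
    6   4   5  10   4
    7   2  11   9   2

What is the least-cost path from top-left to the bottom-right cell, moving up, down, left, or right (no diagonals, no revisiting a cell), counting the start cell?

42

Path (0,0)→(1,0)→(1,1)→(1,2)→(1,3)→(1,4)→(2,4): 11 + 6 + 4 + 5 + 10 + 4 + 2 = 42.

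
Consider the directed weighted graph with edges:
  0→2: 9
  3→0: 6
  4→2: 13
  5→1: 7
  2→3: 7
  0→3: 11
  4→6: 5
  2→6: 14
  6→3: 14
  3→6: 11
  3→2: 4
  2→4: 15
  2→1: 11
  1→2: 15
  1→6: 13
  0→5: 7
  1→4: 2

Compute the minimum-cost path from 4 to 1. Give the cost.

24

Comparing a few candidate routes:
4-6-3-0-2-1: 5 + 14 + 6 + 9 + 11 = 45
4-6-3-2-1: 5 + 14 + 4 + 11 = 34
4-2-3-0-5-1: 13 + 7 + 6 + 7 + 7 = 40
4-6-3-0-5-1: 5 + 14 + 6 + 7 + 7 = 39
4-2-1: 13 + 11 = 24
Shortest: 24.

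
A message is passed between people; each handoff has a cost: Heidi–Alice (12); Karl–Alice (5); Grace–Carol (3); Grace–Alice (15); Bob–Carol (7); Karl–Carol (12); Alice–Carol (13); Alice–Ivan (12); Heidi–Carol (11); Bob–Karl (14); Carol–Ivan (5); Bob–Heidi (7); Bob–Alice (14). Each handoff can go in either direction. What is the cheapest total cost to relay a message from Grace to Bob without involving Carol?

29

Paths from Grace to Bob avoiding Carol:
Grace -> Alice -> Heidi -> Bob: 15 + 12 + 7 = 34
Grace -> Alice -> Bob: 15 + 14 = 29
Grace -> Alice -> Karl -> Bob: 15 + 5 + 14 = 34
Best route has total 29.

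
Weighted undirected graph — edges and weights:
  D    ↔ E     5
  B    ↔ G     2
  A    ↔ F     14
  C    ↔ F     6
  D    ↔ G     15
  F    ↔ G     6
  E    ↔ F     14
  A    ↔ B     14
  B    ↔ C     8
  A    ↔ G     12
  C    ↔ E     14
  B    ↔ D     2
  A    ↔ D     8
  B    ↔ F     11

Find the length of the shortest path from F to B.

Some routes from F to B:
F → E → D → B: 14 + 5 + 2 = 21
F → C → B: 6 + 8 = 14
F → G → D → B: 6 + 15 + 2 = 23
F → B: 11
F → G → B: 6 + 2 = 8
The minimum is 8.

8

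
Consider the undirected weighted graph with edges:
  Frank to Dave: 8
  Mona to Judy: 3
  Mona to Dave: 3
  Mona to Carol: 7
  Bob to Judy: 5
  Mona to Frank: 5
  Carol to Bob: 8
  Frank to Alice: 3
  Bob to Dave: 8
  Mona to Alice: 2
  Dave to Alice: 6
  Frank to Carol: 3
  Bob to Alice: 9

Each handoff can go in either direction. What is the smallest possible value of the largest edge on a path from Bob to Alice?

A few of the Bob→Alice routes:
Bob-Judy-Mona-Dave-Alice: max(5, 3, 3, 6) = 6
Bob-Judy-Mona-Carol-Frank-Alice: max(5, 3, 7, 3, 3) = 7
Bob-Judy-Mona-Frank-Alice: max(5, 3, 5, 3) = 5
Bob-Judy-Mona-Alice: max(5, 3, 2) = 5
The minimum achievable maximum is 5.

5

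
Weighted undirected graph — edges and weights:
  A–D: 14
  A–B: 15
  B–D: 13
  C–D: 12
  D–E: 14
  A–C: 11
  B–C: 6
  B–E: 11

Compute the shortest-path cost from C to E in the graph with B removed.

26

Routes from C to E avoiding B:
C → D → E: 12 + 14 = 26
C → A → D → E: 11 + 14 + 14 = 39
Shortest: 26.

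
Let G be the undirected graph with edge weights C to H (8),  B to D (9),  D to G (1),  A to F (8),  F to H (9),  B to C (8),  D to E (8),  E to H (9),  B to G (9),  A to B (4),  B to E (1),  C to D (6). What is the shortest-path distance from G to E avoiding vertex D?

Candidate routes:
G - B - E: 9 + 1 = 10
G - B - C - H - E: 9 + 8 + 8 + 9 = 34
G - B - A - F - H - E: 9 + 4 + 8 + 9 + 9 = 39
Shortest: 10.

10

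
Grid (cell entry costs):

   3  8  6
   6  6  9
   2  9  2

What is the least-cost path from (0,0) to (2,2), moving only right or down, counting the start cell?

22

Take r0c0 r1c0 r2c0 r2c1 r2c2 for a total of 3 + 6 + 2 + 9 + 2 = 22.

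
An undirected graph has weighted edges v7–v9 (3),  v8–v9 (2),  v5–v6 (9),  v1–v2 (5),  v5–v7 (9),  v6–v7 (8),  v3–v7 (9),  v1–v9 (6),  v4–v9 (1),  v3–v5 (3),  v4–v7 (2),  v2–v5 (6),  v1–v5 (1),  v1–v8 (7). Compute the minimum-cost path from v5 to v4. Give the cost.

8

A few of the v5→v4 routes:
v5→v7→v4: 9 + 2 = 11
v5→v1→v8→v9→v4: 1 + 7 + 2 + 1 = 11
v5→v7→v9→v4: 9 + 3 + 1 = 13
v5→v1→v9→v4: 1 + 6 + 1 = 8
v5→v1→v9→v7→v4: 1 + 6 + 3 + 2 = 12
Best route has total 8.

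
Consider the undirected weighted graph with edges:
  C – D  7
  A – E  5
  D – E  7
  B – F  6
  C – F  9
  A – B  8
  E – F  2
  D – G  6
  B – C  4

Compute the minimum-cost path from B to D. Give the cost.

Comparing a few candidate routes:
B -> C -> D: 4 + 7 = 11
B -> F -> E -> D: 6 + 2 + 7 = 15
B -> F -> C -> D: 6 + 9 + 7 = 22
B -> A -> E -> D: 8 + 5 + 7 = 20
Shortest: 11.

11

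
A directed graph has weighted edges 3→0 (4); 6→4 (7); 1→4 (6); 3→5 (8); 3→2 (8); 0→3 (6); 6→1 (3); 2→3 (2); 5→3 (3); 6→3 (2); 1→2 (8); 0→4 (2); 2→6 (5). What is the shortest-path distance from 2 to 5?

10

Routes from 2 to 5:
2 -> 6 -> 3 -> 5: 5 + 2 + 8 = 15
2 -> 3 -> 5: 2 + 8 = 10
Best route has total 10.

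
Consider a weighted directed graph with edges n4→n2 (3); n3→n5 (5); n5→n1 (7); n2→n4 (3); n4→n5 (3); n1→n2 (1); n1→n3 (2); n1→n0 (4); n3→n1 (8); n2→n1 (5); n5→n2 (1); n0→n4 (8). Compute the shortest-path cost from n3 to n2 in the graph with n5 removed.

9

Routes from n3 to n2 avoiding n5:
n3→n1→n0→n4→n2: 8 + 4 + 8 + 3 = 23
n3→n1→n2: 8 + 1 = 9
Shortest: 9.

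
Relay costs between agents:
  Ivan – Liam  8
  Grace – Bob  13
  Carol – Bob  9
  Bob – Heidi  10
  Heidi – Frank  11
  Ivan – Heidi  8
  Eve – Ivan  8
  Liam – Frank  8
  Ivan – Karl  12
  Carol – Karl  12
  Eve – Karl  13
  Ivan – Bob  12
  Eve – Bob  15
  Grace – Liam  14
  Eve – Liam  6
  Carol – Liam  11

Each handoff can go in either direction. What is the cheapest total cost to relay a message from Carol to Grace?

Some routes from Carol to Grace:
Carol-Bob-Grace: 9 + 13 = 22
Carol-Bob-Ivan-Liam-Grace: 9 + 12 + 8 + 14 = 43
Carol-Liam-Grace: 11 + 14 = 25
Shortest: 22.

22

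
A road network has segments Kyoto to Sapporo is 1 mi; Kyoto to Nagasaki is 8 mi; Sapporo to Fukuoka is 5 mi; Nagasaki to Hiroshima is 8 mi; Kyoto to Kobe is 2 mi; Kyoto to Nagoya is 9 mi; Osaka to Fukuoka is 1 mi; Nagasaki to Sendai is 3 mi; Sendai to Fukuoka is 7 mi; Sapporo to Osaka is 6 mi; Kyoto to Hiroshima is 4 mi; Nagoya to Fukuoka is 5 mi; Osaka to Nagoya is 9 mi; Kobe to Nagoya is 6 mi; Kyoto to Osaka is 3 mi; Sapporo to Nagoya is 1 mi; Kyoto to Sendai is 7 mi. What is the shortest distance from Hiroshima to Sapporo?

Checking several routes:
Hiroshima - Kyoto - Sapporo: 4 + 1 = 5
Hiroshima - Kyoto - Osaka - Fukuoka - Sapporo: 4 + 3 + 1 + 5 = 13
Hiroshima - Kyoto - Osaka - Sapporo: 4 + 3 + 6 = 13
Hiroshima - Kyoto - Kobe - Nagoya - Sapporo: 4 + 2 + 6 + 1 = 13
Best route has total 5 mi.

5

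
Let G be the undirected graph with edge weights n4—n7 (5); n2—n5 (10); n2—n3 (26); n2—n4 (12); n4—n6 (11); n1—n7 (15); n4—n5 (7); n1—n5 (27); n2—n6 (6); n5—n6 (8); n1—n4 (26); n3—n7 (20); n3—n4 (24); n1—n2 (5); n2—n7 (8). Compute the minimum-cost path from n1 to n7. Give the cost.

Some routes from n1 to n7:
n1 -> n2 -> n7: 5 + 8 = 13
n1 -> n7: 15
n1 -> n2 -> n4 -> n7: 5 + 12 + 5 = 22
Best route has total 13.

13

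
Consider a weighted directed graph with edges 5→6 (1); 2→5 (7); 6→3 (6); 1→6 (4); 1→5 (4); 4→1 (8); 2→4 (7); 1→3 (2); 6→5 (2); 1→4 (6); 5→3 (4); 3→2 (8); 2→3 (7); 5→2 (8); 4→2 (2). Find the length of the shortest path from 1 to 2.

Comparing a few candidate routes:
1 -> 3 -> 2: 2 + 8 = 10
1 -> 6 -> 5 -> 2: 4 + 2 + 8 = 14
1 -> 5 -> 3 -> 2: 4 + 4 + 8 = 16
1 -> 6 -> 3 -> 2: 4 + 6 + 8 = 18
1 -> 4 -> 2: 6 + 2 = 8
1 -> 5 -> 2: 4 + 8 = 12
The minimum is 8.

8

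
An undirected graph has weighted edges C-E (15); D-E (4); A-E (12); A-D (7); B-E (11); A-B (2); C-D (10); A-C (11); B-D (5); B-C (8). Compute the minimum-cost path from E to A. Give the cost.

11

Checking several routes:
E-B-D-A: 11 + 5 + 7 = 23
E-A: 12
E-B-A: 11 + 2 = 13
E-D-A: 4 + 7 = 11
E-D-B-A: 4 + 5 + 2 = 11
Best route has total 11.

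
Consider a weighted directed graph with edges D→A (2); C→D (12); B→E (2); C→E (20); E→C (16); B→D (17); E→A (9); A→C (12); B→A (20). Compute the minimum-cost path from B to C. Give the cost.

18

Routes from B to C:
B -> E -> C: 2 + 16 = 18
B -> E -> A -> C: 2 + 9 + 12 = 23
B -> D -> A -> C: 17 + 2 + 12 = 31
B -> A -> C: 20 + 12 = 32
Shortest: 18.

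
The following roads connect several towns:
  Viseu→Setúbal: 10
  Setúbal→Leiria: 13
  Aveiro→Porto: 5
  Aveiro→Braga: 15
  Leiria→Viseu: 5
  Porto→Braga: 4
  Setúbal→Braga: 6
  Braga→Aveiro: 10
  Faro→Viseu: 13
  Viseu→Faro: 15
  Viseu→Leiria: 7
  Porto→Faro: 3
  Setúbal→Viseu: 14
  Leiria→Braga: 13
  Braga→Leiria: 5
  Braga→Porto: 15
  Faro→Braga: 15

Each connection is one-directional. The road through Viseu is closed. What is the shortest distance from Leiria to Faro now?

31

Candidate routes:
Leiria→Braga→Porto→Faro: 13 + 15 + 3 = 31
Leiria→Braga→Aveiro→Porto→Faro: 13 + 10 + 5 + 3 = 31
The minimum is 31.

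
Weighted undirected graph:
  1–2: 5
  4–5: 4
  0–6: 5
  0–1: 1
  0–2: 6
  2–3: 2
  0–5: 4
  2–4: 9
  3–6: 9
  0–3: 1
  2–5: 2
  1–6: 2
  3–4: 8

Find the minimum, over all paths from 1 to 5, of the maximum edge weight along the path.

Some routes from 1 to 5:
1→0→5: max(1, 4) = 4
1→6→0→5: max(2, 5, 4) = 5
1→2→5: max(5, 2) = 5
1→6→0→3→2→5: max(2, 5, 1, 2, 2) = 5
1→2→3→0→5: max(5, 2, 1, 4) = 5
1→0→3→2→5: max(1, 1, 2, 2) = 2
Smallest bottleneck: 2.

2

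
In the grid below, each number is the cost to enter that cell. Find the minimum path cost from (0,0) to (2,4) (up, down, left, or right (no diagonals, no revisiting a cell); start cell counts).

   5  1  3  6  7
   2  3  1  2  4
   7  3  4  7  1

One optimal route is (0,0) → (0,1) → (0,2) → (1,2) → (1,3) → (1,4) → (2,4).
Its cost is 5 + 1 + 3 + 1 + 2 + 4 + 1 = 17.

17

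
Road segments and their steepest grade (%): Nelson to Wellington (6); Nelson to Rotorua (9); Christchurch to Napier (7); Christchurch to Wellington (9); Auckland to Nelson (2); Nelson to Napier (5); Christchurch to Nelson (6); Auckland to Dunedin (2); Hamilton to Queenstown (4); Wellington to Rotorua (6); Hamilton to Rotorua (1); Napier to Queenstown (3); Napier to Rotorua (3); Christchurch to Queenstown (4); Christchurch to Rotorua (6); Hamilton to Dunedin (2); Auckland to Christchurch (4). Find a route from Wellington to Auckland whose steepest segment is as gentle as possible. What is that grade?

Some routes from Wellington to Auckland:
Wellington - Rotorua - Napier - Queenstown - Christchurch - Nelson - Auckland: max(6, 3, 3, 4, 6, 2) = 6
Wellington - Rotorua - Napier - Queenstown - Hamilton - Dunedin - Auckland: max(6, 3, 3, 4, 2, 2) = 6
Wellington - Rotorua - Napier - Queenstown - Christchurch - Auckland: max(6, 3, 3, 4, 4) = 6
The minimum achievable maximum is 6%.

6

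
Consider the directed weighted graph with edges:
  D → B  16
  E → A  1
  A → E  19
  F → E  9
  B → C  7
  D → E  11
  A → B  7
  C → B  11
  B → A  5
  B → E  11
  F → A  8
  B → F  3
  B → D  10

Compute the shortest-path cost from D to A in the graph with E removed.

Paths from D to A avoiding E:
D→B→A: 16 + 5 = 21
D→B→F→A: 16 + 3 + 8 = 27
The minimum is 21.

21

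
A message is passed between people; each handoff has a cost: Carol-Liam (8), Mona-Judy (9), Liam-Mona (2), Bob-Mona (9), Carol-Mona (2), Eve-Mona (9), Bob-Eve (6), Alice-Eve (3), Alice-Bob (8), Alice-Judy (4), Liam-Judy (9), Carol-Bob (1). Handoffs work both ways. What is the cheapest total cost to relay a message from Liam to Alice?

Comparing a few candidate routes:
Liam→Mona→Carol→Bob→Eve→Alice: 2 + 2 + 1 + 6 + 3 = 14
Liam→Mona→Carol→Bob→Alice: 2 + 2 + 1 + 8 = 13
Liam→Carol→Bob→Alice: 8 + 1 + 8 = 17
Liam→Mona→Judy→Alice: 2 + 9 + 4 = 15
Liam→Judy→Alice: 9 + 4 = 13
Liam→Mona→Eve→Alice: 2 + 9 + 3 = 14
Shortest: 13.

13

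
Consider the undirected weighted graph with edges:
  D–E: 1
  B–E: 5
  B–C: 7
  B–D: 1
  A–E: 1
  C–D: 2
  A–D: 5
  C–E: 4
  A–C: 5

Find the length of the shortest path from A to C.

4

Checking several routes:
A-E-C: 1 + 4 = 5
A-D-C: 5 + 2 = 7
A-E-D-C: 1 + 1 + 2 = 4
A-C: 5
Best route has total 4.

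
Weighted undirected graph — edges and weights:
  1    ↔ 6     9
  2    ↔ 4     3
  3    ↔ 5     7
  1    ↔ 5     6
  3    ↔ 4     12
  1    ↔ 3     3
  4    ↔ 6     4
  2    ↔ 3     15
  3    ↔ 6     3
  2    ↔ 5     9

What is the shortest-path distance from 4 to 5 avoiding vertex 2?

Comparing a few candidate routes:
4 -> 6 -> 1 -> 5: 4 + 9 + 6 = 19
4 -> 3 -> 1 -> 5: 12 + 3 + 6 = 21
4 -> 6 -> 3 -> 1 -> 5: 4 + 3 + 3 + 6 = 16
4 -> 3 -> 5: 12 + 7 = 19
4 -> 6 -> 3 -> 5: 4 + 3 + 7 = 14
Shortest: 14.

14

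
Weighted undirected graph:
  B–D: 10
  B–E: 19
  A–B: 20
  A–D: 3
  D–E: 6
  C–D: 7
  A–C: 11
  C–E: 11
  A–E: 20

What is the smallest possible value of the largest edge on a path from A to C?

7

Checking several routes:
A → D → C: max(3, 7) = 7
A → D → B → E → C: max(3, 10, 19, 11) = 19
A → D → E → C: max(3, 6, 11) = 11
A → C: max(11) = 11
Smallest bottleneck: 7.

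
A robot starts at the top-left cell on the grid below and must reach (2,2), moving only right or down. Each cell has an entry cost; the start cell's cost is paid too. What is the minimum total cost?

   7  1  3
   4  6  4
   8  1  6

21

Path (0,0) (0,1) (0,2) (1,2) (2,2): 7 + 1 + 3 + 4 + 6 = 21.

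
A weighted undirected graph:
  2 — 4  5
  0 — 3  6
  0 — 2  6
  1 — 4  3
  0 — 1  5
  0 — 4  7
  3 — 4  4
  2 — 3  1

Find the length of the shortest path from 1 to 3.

7

Checking several routes:
1→0→2→3: 5 + 6 + 1 = 12
1→4→2→3: 3 + 5 + 1 = 9
1→4→3: 3 + 4 = 7
1→0→3: 5 + 6 = 11
1→0→4→3: 5 + 7 + 4 = 16
Best route has total 7.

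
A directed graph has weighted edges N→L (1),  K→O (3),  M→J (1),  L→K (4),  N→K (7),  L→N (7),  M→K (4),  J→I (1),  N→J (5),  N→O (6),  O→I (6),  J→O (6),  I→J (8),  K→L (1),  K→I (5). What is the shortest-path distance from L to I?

Checking several routes:
L-N-J-I: 7 + 5 + 1 = 13
L-N-O-I: 7 + 6 + 6 = 19
L-N-K-I: 7 + 7 + 5 = 19
L-K-I: 4 + 5 = 9
L-K-O-I: 4 + 3 + 6 = 13
Best route has total 9.

9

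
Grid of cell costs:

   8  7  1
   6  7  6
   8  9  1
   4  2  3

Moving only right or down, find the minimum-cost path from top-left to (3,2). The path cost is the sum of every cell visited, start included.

26

Path [0,0] -> [0,1] -> [0,2] -> [1,2] -> [2,2] -> [3,2]: 8 + 7 + 1 + 6 + 1 + 3 = 26.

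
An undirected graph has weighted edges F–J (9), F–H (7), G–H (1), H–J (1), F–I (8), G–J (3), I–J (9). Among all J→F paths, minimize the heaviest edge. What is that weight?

7

Candidate routes:
J -> I -> F: max(9, 8) = 9
J -> H -> F: max(1, 7) = 7
J -> F: max(9) = 9
J -> G -> H -> F: max(3, 1, 7) = 7
Best route has worst link 7.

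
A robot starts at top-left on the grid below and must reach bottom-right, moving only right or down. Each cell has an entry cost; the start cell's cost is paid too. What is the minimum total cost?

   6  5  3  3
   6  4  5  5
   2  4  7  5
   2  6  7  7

One optimal route is [0,0] [0,1] [0,2] [0,3] [1,3] [2,3] [3,3].
Its cost is 6 + 5 + 3 + 3 + 5 + 5 + 7 = 34.

34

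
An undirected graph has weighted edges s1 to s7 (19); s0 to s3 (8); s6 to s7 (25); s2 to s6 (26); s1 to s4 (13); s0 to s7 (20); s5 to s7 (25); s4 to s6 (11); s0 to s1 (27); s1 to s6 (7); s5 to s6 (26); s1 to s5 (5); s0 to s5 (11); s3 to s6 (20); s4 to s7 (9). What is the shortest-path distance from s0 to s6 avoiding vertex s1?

28

Some routes from s0 to s6 avoiding s1:
s0-s7-s4-s6: 20 + 9 + 11 = 40
s0-s7-s6: 20 + 25 = 45
s0-s5-s6: 11 + 26 = 37
s0-s3-s6: 8 + 20 = 28
The minimum is 28.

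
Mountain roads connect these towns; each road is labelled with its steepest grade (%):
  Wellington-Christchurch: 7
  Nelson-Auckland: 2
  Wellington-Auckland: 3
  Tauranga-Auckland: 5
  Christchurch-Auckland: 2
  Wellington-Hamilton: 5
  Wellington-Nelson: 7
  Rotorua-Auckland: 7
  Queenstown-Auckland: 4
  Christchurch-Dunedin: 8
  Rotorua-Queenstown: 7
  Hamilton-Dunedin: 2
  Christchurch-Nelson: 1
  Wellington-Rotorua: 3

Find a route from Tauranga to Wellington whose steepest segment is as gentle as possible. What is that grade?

5

Comparing a few candidate routes:
Tauranga - Auckland - Christchurch - Wellington: max(5, 2, 7) = 7
Tauranga - Auckland - Christchurch - Nelson - Wellington: max(5, 2, 1, 7) = 7
Tauranga - Auckland - Queenstown - Rotorua - Wellington: max(5, 4, 7, 3) = 7
Tauranga - Auckland - Wellington: max(5, 3) = 5
Tauranga - Auckland - Rotorua - Wellington: max(5, 7, 3) = 7
Smallest bottleneck: 5%.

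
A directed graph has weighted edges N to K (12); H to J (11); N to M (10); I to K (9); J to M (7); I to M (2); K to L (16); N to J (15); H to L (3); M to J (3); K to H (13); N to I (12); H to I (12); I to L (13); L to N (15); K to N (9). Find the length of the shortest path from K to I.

21

Comparing a few candidate routes:
K→L→N→I: 16 + 15 + 12 = 43
K→H→I: 13 + 12 = 25
K→N→I: 9 + 12 = 21
Best route has total 21.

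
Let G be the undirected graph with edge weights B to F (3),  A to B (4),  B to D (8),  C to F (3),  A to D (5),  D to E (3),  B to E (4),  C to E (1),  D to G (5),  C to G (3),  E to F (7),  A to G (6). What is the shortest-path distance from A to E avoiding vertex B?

Comparing a few candidate routes:
A -> G -> C -> E: 6 + 3 + 1 = 10
A -> D -> G -> C -> E: 5 + 5 + 3 + 1 = 14
A -> G -> D -> E: 6 + 5 + 3 = 14
A -> D -> E: 5 + 3 = 8
Best route has total 8.

8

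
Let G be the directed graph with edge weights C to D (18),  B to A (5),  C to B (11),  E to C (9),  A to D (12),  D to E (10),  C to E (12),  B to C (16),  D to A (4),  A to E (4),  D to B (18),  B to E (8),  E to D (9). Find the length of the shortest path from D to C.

17

Paths from D to C:
D→B→C: 18 + 16 = 34
D→B→A→E→C: 18 + 5 + 4 + 9 = 36
D→A→E→C: 4 + 4 + 9 = 17
D→E→C: 10 + 9 = 19
D→B→E→C: 18 + 8 + 9 = 35
Shortest: 17.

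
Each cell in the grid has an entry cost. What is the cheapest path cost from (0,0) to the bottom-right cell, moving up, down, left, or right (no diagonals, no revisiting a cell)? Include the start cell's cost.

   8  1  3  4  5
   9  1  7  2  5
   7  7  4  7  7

Best path: (0,0) → (0,1) → (0,2) → (0,3) → (1,3) → (1,4) → (2,4)
Cost: 8 + 1 + 3 + 4 + 2 + 5 + 7 = 30

30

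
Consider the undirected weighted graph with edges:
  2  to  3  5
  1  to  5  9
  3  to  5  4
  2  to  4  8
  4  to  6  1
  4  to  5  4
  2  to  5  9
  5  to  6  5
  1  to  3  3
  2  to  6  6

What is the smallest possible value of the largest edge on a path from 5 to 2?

Comparing a few candidate routes:
5→4→2: max(4, 8) = 8
5→6→2: max(5, 6) = 6
5→6→4→2: max(5, 1, 8) = 8
5→4→6→2: max(4, 1, 6) = 6
5→3→2: max(4, 5) = 5
The minimum achievable maximum is 5.

5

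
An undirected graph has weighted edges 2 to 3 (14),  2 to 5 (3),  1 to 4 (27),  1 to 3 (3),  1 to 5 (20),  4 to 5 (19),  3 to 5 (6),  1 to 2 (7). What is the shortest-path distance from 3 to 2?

A few of the 3→2 routes:
3-5-1-2: 6 + 20 + 7 = 33
3-5-2: 6 + 3 = 9
3-2: 14
3-1-2: 3 + 7 = 10
3-1-5-2: 3 + 20 + 3 = 26
The minimum is 9.

9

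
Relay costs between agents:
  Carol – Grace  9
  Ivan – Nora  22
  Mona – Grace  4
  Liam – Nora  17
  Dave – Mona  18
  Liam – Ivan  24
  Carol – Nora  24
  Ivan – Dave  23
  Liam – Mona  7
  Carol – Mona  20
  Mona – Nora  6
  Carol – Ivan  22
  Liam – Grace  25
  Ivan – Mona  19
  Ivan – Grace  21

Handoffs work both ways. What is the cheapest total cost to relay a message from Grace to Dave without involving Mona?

44

Comparing a few candidate routes:
Grace→Liam→Ivan→Dave: 25 + 24 + 23 = 72
Grace→Carol→Nora→Ivan→Dave: 9 + 24 + 22 + 23 = 78
Grace→Carol→Ivan→Dave: 9 + 22 + 23 = 54
Grace→Ivan→Dave: 21 + 23 = 44
Grace→Liam→Nora→Ivan→Dave: 25 + 17 + 22 + 23 = 87
The minimum is 44.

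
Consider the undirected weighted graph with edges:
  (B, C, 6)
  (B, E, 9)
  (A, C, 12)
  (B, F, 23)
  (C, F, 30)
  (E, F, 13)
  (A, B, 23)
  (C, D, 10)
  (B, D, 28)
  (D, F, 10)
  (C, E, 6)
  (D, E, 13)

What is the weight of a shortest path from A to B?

A few of the A→B routes:
A → B: 23
A → C → E → B: 12 + 6 + 9 = 27
A → C → B: 12 + 6 = 18
Best route has total 18.

18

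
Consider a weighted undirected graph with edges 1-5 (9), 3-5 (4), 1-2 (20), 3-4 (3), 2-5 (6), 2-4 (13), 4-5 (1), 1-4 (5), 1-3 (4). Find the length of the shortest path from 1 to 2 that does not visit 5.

18

Routes from 1 to 2 avoiding 5:
1→2: 20
1→4→2: 5 + 13 = 18
1→3→4→2: 4 + 3 + 13 = 20
Shortest: 18.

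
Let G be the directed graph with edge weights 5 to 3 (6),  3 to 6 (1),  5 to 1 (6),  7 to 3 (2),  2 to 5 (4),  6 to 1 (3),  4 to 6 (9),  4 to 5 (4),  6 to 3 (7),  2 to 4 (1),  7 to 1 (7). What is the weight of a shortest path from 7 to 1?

6

Candidate routes:
7 -> 3 -> 6 -> 1: 2 + 1 + 3 = 6
7 -> 1: 7
Shortest: 6.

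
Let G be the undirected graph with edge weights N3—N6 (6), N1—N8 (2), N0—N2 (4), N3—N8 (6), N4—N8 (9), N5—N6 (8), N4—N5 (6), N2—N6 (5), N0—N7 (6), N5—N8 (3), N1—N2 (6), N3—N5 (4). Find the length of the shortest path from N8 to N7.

18

A few of the N8→N7 routes:
N8-N5-N3-N6-N2-N0-N7: 3 + 4 + 6 + 5 + 4 + 6 = 28
N8-N5-N6-N2-N0-N7: 3 + 8 + 5 + 4 + 6 = 26
N8-N1-N2-N0-N7: 2 + 6 + 4 + 6 = 18
N8-N3-N5-N6-N2-N0-N7: 6 + 4 + 8 + 5 + 4 + 6 = 33
N8-N3-N6-N2-N0-N7: 6 + 6 + 5 + 4 + 6 = 27
Best route has total 18.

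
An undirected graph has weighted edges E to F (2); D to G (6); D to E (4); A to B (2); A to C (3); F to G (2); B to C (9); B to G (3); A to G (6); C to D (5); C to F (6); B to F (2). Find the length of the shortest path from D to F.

Some routes from D to F:
D→C→F: 5 + 6 = 11
D→C→A→B→G→F: 5 + 3 + 2 + 3 + 2 = 15
D→C→A→B→F: 5 + 3 + 2 + 2 = 12
D→G→B→F: 6 + 3 + 2 = 11
D→G→F: 6 + 2 = 8
D→E→F: 4 + 2 = 6
Best route has total 6.

6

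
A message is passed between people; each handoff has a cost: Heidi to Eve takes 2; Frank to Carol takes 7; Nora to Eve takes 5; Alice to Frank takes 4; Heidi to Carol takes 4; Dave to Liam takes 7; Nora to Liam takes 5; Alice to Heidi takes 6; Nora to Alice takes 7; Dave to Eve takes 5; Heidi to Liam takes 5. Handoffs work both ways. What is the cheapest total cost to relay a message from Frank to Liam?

15

Checking several routes:
Frank→Alice→Nora→Liam: 4 + 7 + 5 = 16
Frank→Alice→Heidi→Eve→Nora→Liam: 4 + 6 + 2 + 5 + 5 = 22
Frank→Alice→Heidi→Liam: 4 + 6 + 5 = 15
Frank→Alice→Nora→Eve→Heidi→Liam: 4 + 7 + 5 + 2 + 5 = 23
Frank→Carol→Heidi→Liam: 7 + 4 + 5 = 16
The minimum is 15.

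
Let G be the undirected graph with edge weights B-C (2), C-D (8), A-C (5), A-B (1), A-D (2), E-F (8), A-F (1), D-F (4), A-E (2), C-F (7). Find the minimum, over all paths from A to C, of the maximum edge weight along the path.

A few of the A→C routes:
A-E-F-D-C: max(2, 8, 4, 8) = 8
A-F-C: max(1, 7) = 7
A-C: max(5) = 5
A-E-F-C: max(2, 8, 7) = 8
A-B-C: max(1, 2) = 2
A-D-F-C: max(2, 4, 7) = 7
The minimum achievable maximum is 2.

2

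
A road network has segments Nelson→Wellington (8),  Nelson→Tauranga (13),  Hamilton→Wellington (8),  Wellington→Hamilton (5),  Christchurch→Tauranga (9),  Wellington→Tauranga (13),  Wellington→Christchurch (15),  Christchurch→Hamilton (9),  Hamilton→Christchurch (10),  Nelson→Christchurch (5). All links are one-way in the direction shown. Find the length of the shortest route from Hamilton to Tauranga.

19

Candidate routes:
Hamilton → Christchurch → Tauranga: 10 + 9 = 19
Hamilton → Wellington → Tauranga: 8 + 13 = 21
Hamilton → Wellington → Christchurch → Tauranga: 8 + 15 + 9 = 32
Shortest: 19 mi.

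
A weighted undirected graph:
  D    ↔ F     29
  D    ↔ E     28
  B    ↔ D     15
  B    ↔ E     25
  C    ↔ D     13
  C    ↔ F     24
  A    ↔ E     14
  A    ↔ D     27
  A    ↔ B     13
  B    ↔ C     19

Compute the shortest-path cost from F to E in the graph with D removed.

68

Candidate routes:
F - C - B - A - E: 24 + 19 + 13 + 14 = 70
F - C - B - E: 24 + 19 + 25 = 68
Shortest: 68.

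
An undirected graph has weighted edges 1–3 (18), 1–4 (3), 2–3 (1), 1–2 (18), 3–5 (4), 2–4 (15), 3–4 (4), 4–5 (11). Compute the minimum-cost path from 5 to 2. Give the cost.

5

A few of the 5→2 routes:
5 -> 3 -> 4 -> 2: 4 + 4 + 15 = 23
5 -> 4 -> 3 -> 2: 11 + 4 + 1 = 16
5 -> 3 -> 2: 4 + 1 = 5
5 -> 4 -> 2: 11 + 15 = 26
Best route has total 5.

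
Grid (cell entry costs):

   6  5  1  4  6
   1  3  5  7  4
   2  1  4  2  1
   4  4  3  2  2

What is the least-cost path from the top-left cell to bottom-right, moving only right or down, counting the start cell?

19

One optimal route is r0c0 → r1c0 → r2c0 → r2c1 → r2c2 → r2c3 → r2c4 → r3c4.
Its cost is 6 + 1 + 2 + 1 + 4 + 2 + 1 + 2 = 19.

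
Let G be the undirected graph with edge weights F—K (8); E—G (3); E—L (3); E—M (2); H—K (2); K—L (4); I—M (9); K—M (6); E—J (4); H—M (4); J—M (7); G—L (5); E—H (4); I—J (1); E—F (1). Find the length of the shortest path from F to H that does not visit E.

10

Candidate routes:
F→K→M→H: 8 + 6 + 4 = 18
F→K→H: 8 + 2 = 10
Best route has total 10.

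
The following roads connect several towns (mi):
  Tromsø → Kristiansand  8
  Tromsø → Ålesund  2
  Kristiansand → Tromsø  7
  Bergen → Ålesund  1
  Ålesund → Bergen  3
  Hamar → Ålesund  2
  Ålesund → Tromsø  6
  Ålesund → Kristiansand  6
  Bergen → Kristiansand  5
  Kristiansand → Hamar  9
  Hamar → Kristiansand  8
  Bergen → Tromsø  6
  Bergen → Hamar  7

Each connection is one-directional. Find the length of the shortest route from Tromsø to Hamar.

Comparing a few candidate routes:
Tromsø - Ålesund - Bergen - Hamar: 2 + 3 + 7 = 12
Tromsø - Kristiansand - Hamar: 8 + 9 = 17
Tromsø - Ålesund - Kristiansand - Hamar: 2 + 6 + 9 = 17
The minimum is 12 mi.

12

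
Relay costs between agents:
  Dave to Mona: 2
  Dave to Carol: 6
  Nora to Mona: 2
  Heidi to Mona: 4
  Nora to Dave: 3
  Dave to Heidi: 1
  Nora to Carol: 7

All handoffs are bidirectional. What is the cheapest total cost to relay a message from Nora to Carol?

Paths from Nora to Carol:
Nora - Mona - Heidi - Dave - Carol: 2 + 4 + 1 + 6 = 13
Nora - Carol: 7
Nora - Mona - Dave - Carol: 2 + 2 + 6 = 10
Nora - Dave - Carol: 3 + 6 = 9
Shortest: 7.

7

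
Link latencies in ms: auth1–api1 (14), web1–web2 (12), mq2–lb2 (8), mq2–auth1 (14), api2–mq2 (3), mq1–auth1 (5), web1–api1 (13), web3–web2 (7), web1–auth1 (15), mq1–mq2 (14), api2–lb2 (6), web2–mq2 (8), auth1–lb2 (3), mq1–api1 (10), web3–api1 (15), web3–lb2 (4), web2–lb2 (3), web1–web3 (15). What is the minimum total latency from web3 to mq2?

12

A few of the web3→mq2 routes:
web3-web2-mq2: 7 + 8 = 15
web3-web2-lb2-mq2: 7 + 3 + 8 = 18
web3-web2-lb2-api2-mq2: 7 + 3 + 6 + 3 = 19
web3-lb2-web2-mq2: 4 + 3 + 8 = 15
web3-lb2-api2-mq2: 4 + 6 + 3 = 13
web3-lb2-mq2: 4 + 8 = 12
Best route has total 12 ms.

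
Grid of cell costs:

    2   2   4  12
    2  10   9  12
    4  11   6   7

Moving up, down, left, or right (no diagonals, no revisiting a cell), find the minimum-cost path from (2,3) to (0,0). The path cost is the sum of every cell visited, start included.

Best path: r2c3→r2c2→r1c2→r0c2→r0c1→r0c0
Cost: 7 + 6 + 9 + 4 + 2 + 2 = 30

30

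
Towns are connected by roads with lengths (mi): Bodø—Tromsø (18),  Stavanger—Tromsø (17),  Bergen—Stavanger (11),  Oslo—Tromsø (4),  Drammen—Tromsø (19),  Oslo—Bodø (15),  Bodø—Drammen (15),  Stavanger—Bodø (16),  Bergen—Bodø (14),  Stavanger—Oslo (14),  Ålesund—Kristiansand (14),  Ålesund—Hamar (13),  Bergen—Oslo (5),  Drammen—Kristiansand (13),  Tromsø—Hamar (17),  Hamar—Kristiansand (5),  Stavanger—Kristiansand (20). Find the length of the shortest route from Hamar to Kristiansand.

5

Some routes from Hamar to Kristiansand:
Hamar-Tromsø-Drammen-Kristiansand: 17 + 19 + 13 = 49
Hamar-Ålesund-Kristiansand: 13 + 14 = 27
Hamar-Tromsø-Oslo-Stavanger-Kristiansand: 17 + 4 + 14 + 20 = 55
Hamar-Kristiansand: 5
Hamar-Tromsø-Stavanger-Kristiansand: 17 + 17 + 20 = 54
Shortest: 5 mi.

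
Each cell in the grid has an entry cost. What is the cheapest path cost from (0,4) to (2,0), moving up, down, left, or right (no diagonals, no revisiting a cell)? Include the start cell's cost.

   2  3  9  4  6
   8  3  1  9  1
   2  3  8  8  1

25

Path [0,4] -> [1,4] -> [1,3] -> [1,2] -> [1,1] -> [2,1] -> [2,0]: 6 + 1 + 9 + 1 + 3 + 3 + 2 = 25.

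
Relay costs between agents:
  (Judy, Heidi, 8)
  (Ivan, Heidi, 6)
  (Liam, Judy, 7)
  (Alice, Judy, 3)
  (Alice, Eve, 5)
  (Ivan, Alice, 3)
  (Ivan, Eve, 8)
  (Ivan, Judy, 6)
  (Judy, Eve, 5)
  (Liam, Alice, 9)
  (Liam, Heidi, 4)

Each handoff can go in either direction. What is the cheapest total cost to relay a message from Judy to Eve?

5

Some routes from Judy to Eve:
Judy -> Ivan -> Eve: 6 + 8 = 14
Judy -> Eve: 5
Judy -> Alice -> Eve: 3 + 5 = 8
Judy -> Ivan -> Alice -> Eve: 6 + 3 + 5 = 14
Shortest: 5.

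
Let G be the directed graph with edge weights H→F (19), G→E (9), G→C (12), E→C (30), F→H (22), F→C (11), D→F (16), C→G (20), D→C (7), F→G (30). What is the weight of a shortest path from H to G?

Routes from H to G:
H→F→C→G: 19 + 11 + 20 = 50
H→F→G: 19 + 30 = 49
Best route has total 49.

49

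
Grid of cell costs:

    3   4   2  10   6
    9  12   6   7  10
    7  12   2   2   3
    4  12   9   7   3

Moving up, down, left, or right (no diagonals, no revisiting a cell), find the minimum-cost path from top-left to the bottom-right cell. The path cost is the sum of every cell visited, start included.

Path [0,0] -> [0,1] -> [0,2] -> [1,2] -> [2,2] -> [2,3] -> [2,4] -> [3,4]: 3 + 4 + 2 + 6 + 2 + 2 + 3 + 3 = 25.

25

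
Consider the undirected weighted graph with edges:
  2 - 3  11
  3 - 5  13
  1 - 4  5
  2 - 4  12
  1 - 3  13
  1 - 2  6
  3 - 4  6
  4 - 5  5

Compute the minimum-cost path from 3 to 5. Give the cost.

11

Some routes from 3 to 5:
3 → 5: 13
3 → 2 → 4 → 5: 11 + 12 + 5 = 28
3 → 2 → 1 → 4 → 5: 11 + 6 + 5 + 5 = 27
3 → 4 → 5: 6 + 5 = 11
3 → 1 → 4 → 5: 13 + 5 + 5 = 23
Best route has total 11.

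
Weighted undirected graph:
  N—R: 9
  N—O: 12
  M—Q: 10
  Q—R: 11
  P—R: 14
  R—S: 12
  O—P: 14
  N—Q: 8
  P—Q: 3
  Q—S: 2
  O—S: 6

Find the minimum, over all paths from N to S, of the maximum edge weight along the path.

Checking several routes:
N -> Q -> R -> S: max(8, 11, 12) = 12
N -> Q -> S: max(8, 2) = 8
N -> R -> Q -> S: max(9, 11, 2) = 11
N -> O -> S: max(12, 6) = 12
Smallest bottleneck: 8.

8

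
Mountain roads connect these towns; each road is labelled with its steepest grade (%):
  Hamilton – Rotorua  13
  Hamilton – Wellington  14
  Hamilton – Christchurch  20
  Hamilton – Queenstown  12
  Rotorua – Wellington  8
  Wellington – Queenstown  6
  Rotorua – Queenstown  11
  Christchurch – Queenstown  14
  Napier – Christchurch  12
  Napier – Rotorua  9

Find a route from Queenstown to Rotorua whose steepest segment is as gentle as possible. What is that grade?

Comparing a few candidate routes:
Queenstown → Hamilton → Rotorua: max(12, 13) = 13
Queenstown → Rotorua: max(11) = 11
Queenstown → Christchurch → Napier → Rotorua: max(14, 12, 9) = 14
Queenstown → Wellington → Rotorua: max(6, 8) = 8
Smallest bottleneck: 8%.

8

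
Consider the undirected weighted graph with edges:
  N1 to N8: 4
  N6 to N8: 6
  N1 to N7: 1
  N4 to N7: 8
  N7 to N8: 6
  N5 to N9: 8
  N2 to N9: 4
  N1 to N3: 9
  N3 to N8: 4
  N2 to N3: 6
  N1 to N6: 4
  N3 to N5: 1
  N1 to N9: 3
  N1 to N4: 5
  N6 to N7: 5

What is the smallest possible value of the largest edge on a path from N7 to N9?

3

A few of the N7→N9 routes:
N7-N1-N9: max(1, 3) = 3
N7-N6-N1-N8-N3-N2-N9: max(5, 4, 4, 4, 6, 4) = 6
N7-N6-N8-N3-N2-N9: max(5, 6, 4, 6, 4) = 6
N7-N6-N1-N9: max(5, 4, 3) = 5
N7-N8-N1-N9: max(6, 4, 3) = 6
N7-N6-N8-N1-N9: max(5, 6, 4, 3) = 6
The minimum achievable maximum is 3.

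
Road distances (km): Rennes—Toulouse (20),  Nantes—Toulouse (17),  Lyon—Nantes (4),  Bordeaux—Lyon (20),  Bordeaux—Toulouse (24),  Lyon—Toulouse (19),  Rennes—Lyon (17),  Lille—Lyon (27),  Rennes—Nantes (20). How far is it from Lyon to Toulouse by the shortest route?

19

Comparing a few candidate routes:
Lyon-Nantes-Toulouse: 4 + 17 = 21
Lyon-Toulouse: 19
Lyon-Bordeaux-Toulouse: 20 + 24 = 44
Lyon-Rennes-Toulouse: 17 + 20 = 37
Best route has total 19 km.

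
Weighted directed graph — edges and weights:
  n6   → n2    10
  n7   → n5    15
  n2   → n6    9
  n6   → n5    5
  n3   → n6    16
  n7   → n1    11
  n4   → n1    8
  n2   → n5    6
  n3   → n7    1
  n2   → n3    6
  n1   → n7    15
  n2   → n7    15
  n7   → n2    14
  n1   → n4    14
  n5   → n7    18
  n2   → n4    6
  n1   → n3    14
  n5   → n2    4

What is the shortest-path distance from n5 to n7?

11

Routes from n5 to n7:
n5 - n2 - n7: 4 + 15 = 19
n5 - n2 - n4 - n1 - n3 - n7: 4 + 6 + 8 + 14 + 1 = 33
n5 - n2 - n3 - n7: 4 + 6 + 1 = 11
n5 - n7: 18
n5 - n2 - n4 - n1 - n7: 4 + 6 + 8 + 15 = 33
Shortest: 11.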